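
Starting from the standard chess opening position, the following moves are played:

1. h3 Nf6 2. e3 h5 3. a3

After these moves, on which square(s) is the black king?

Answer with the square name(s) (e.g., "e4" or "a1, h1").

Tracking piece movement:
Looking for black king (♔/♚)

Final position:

  a b c d e f g h
  ─────────────────
8│♜ ♞ ♝ ♛ ♚ ♝ · ♜│8
7│♟ ♟ ♟ ♟ ♟ ♟ ♟ ·│7
6│· · · · · ♞ · ·│6
5│· · · · · · · ♟│5
4│· · · · · · · ·│4
3│♙ · · · ♙ · · ♙│3
2│· ♙ ♙ ♙ · ♙ ♙ ·│2
1│♖ ♘ ♗ ♕ ♔ ♗ ♘ ♖│1
  ─────────────────
  a b c d e f g h


e8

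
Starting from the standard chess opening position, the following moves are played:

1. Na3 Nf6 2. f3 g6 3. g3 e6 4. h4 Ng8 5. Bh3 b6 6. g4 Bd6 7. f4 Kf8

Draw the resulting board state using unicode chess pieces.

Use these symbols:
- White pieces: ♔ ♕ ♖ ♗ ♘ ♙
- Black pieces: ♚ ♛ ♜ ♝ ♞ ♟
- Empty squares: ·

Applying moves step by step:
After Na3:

♜ ♞ ♝ ♛ ♚ ♝ ♞ ♜
♟ ♟ ♟ ♟ ♟ ♟ ♟ ♟
· · · · · · · ·
· · · · · · · ·
· · · · · · · ·
♘ · · · · · · ·
♙ ♙ ♙ ♙ ♙ ♙ ♙ ♙
♖ · ♗ ♕ ♔ ♗ ♘ ♖


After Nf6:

♜ ♞ ♝ ♛ ♚ ♝ · ♜
♟ ♟ ♟ ♟ ♟ ♟ ♟ ♟
· · · · · ♞ · ·
· · · · · · · ·
· · · · · · · ·
♘ · · · · · · ·
♙ ♙ ♙ ♙ ♙ ♙ ♙ ♙
♖ · ♗ ♕ ♔ ♗ ♘ ♖


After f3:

♜ ♞ ♝ ♛ ♚ ♝ · ♜
♟ ♟ ♟ ♟ ♟ ♟ ♟ ♟
· · · · · ♞ · ·
· · · · · · · ·
· · · · · · · ·
♘ · · · · ♙ · ·
♙ ♙ ♙ ♙ ♙ · ♙ ♙
♖ · ♗ ♕ ♔ ♗ ♘ ♖


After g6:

♜ ♞ ♝ ♛ ♚ ♝ · ♜
♟ ♟ ♟ ♟ ♟ ♟ · ♟
· · · · · ♞ ♟ ·
· · · · · · · ·
· · · · · · · ·
♘ · · · · ♙ · ·
♙ ♙ ♙ ♙ ♙ · ♙ ♙
♖ · ♗ ♕ ♔ ♗ ♘ ♖


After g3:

♜ ♞ ♝ ♛ ♚ ♝ · ♜
♟ ♟ ♟ ♟ ♟ ♟ · ♟
· · · · · ♞ ♟ ·
· · · · · · · ·
· · · · · · · ·
♘ · · · · ♙ ♙ ·
♙ ♙ ♙ ♙ ♙ · · ♙
♖ · ♗ ♕ ♔ ♗ ♘ ♖


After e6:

♜ ♞ ♝ ♛ ♚ ♝ · ♜
♟ ♟ ♟ ♟ · ♟ · ♟
· · · · ♟ ♞ ♟ ·
· · · · · · · ·
· · · · · · · ·
♘ · · · · ♙ ♙ ·
♙ ♙ ♙ ♙ ♙ · · ♙
♖ · ♗ ♕ ♔ ♗ ♘ ♖


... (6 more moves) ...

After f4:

♜ ♞ ♝ ♛ ♚ · ♞ ♜
♟ · ♟ ♟ · ♟ · ♟
· ♟ · ♝ ♟ · ♟ ·
· · · · · · · ·
· · · · · ♙ ♙ ♙
♘ · · · · · · ♗
♙ ♙ ♙ ♙ ♙ · · ·
♖ · ♗ ♕ ♔ · ♘ ♖


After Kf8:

♜ ♞ ♝ ♛ · ♚ ♞ ♜
♟ · ♟ ♟ · ♟ · ♟
· ♟ · ♝ ♟ · ♟ ·
· · · · · · · ·
· · · · · ♙ ♙ ♙
♘ · · · · · · ♗
♙ ♙ ♙ ♙ ♙ · · ·
♖ · ♗ ♕ ♔ · ♘ ♖



  a b c d e f g h
  ─────────────────
8│♜ ♞ ♝ ♛ · ♚ ♞ ♜│8
7│♟ · ♟ ♟ · ♟ · ♟│7
6│· ♟ · ♝ ♟ · ♟ ·│6
5│· · · · · · · ·│5
4│· · · · · ♙ ♙ ♙│4
3│♘ · · · · · · ♗│3
2│♙ ♙ ♙ ♙ ♙ · · ·│2
1│♖ · ♗ ♕ ♔ · ♘ ♖│1
  ─────────────────
  a b c d e f g h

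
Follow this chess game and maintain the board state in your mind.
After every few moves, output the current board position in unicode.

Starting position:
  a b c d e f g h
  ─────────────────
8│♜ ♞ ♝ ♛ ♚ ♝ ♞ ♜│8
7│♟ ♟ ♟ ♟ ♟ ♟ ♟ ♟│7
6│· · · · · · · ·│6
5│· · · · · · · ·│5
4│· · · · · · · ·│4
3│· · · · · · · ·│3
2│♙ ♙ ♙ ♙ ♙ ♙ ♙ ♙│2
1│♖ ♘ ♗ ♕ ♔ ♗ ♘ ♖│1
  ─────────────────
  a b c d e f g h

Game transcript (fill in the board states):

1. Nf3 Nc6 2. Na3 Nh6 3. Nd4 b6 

  a b c d e f g h
  ─────────────────
8│♜ · ♝ ♛ ♚ ♝ · ♜│8
7│♟ · ♟ ♟ ♟ ♟ ♟ ♟│7
6│· ♟ ♞ · · · · ♞│6
5│· · · · · · · ·│5
4│· · · ♘ · · · ·│4
3│♘ · · · · · · ·│3
2│♙ ♙ ♙ ♙ ♙ ♙ ♙ ♙│2
1│♖ · ♗ ♕ ♔ ♗ · ♖│1
  ─────────────────
  a b c d e f g h

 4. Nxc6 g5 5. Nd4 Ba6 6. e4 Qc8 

  a b c d e f g h
  ─────────────────
8│♜ · ♛ · ♚ ♝ · ♜│8
7│♟ · ♟ ♟ ♟ ♟ · ♟│7
6│♝ ♟ · · · · · ♞│6
5│· · · · · · ♟ ·│5
4│· · · ♘ ♙ · · ·│4
3│♘ · · · · · · ·│3
2│♙ ♙ ♙ ♙ · ♙ ♙ ♙│2
1│♖ · ♗ ♕ ♔ ♗ · ♖│1
  ─────────────────
  a b c d e f g h

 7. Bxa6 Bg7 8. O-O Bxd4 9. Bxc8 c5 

  a b c d e f g h
  ─────────────────
8│♜ · ♗ · ♚ · · ♜│8
7│♟ · · ♟ ♟ ♟ · ♟│7
6│· ♟ · · · · · ♞│6
5│· · ♟ · · · ♟ ·│5
4│· · · ♝ ♙ · · ·│4
3│♘ · · · · · · ·│3
2│♙ ♙ ♙ ♙ · ♙ ♙ ♙│2
1│♖ · ♗ ♕ · ♖ ♔ ·│1
  ─────────────────
  a b c d e f g h

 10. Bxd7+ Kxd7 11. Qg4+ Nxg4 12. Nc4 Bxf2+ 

  a b c d e f g h
  ─────────────────
8│♜ · · · · · · ♜│8
7│♟ · · ♚ ♟ ♟ · ♟│7
6│· ♟ · · · · · ·│6
5│· · ♟ · · · ♟ ·│5
4│· · ♘ · ♙ · ♞ ·│4
3│· · · · · · · ·│3
2│♙ ♙ ♙ ♙ · ♝ ♙ ♙│2
1│♖ · ♗ · · ♖ ♔ ·│1
  ─────────────────
  a b c d e f g h

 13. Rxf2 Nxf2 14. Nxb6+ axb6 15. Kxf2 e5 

  a b c d e f g h
  ─────────────────
8│♜ · · · · · · ♜│8
7│· · · ♚ · ♟ · ♟│7
6│· ♟ · · · · · ·│6
5│· · ♟ · ♟ · ♟ ·│5
4│· · · · ♙ · · ·│4
3│· · · · · · · ·│3
2│♙ ♙ ♙ ♙ · ♔ ♙ ♙│2
1│♖ · ♗ · · · · ·│1
  ─────────────────
  a b c d e f g h



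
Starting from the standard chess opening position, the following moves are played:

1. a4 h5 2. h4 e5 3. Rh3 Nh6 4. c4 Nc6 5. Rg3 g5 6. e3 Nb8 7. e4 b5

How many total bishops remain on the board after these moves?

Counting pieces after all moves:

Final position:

  a b c d e f g h
  ─────────────────
8│♜ ♞ ♝ ♛ ♚ ♝ · ♜│8
7│♟ · ♟ ♟ · ♟ · ·│7
6│· · · · · · · ♞│6
5│· ♟ · · ♟ · ♟ ♟│5
4│♙ · ♙ · ♙ · · ♙│4
3│· · · · · · ♖ ·│3
2│· ♙ · ♙ · ♙ ♙ ·│2
1│♖ ♘ ♗ ♕ ♔ ♗ ♘ ·│1
  ─────────────────
  a b c d e f g h


4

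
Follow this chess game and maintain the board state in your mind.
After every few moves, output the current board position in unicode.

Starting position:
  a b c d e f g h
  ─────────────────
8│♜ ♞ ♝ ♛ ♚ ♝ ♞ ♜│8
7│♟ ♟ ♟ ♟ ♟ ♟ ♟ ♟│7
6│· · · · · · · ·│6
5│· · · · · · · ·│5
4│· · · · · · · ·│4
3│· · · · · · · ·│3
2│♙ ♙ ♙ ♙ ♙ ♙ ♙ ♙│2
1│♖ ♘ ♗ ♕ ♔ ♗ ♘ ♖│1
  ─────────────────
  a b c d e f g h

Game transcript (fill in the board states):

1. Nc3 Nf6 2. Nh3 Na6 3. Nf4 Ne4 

  a b c d e f g h
  ─────────────────
8│♜ · ♝ ♛ ♚ ♝ · ♜│8
7│♟ ♟ ♟ ♟ ♟ ♟ ♟ ♟│7
6│♞ · · · · · · ·│6
5│· · · · · · · ·│5
4│· · · · ♞ ♘ · ·│4
3│· · ♘ · · · · ·│3
2│♙ ♙ ♙ ♙ ♙ ♙ ♙ ♙│2
1│♖ · ♗ ♕ ♔ ♗ · ♖│1
  ─────────────────
  a b c d e f g h

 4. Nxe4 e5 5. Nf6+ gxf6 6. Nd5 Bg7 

  a b c d e f g h
  ─────────────────
8│♜ · ♝ ♛ ♚ · · ♜│8
7│♟ ♟ ♟ ♟ · ♟ ♝ ♟│7
6│♞ · · · · ♟ · ·│6
5│· · · ♘ ♟ · · ·│5
4│· · · · · · · ·│4
3│· · · · · · · ·│3
2│♙ ♙ ♙ ♙ ♙ ♙ ♙ ♙│2
1│♖ · ♗ ♕ ♔ ♗ · ♖│1
  ─────────────────
  a b c d e f g h

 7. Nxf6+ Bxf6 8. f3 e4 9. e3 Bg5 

  a b c d e f g h
  ─────────────────
8│♜ · ♝ ♛ ♚ · · ♜│8
7│♟ ♟ ♟ ♟ · ♟ · ♟│7
6│♞ · · · · · · ·│6
5│· · · · · · ♝ ·│5
4│· · · · ♟ · · ·│4
3│· · · · ♙ ♙ · ·│3
2│♙ ♙ ♙ ♙ · · ♙ ♙│2
1│♖ · ♗ ♕ ♔ ♗ · ♖│1
  ─────────────────
  a b c d e f g h

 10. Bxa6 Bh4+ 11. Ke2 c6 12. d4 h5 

  a b c d e f g h
  ─────────────────
8│♜ · ♝ ♛ ♚ · · ♜│8
7│♟ ♟ · ♟ · ♟ · ·│7
6│♗ · ♟ · · · · ·│6
5│· · · · · · · ♟│5
4│· · · ♙ ♟ · · ♝│4
3│· · · · ♙ ♙ · ·│3
2│♙ ♙ ♙ · ♔ · ♙ ♙│2
1│♖ · ♗ ♕ · · · ♖│1
  ─────────────────
  a b c d e f g h

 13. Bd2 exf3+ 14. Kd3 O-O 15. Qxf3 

  a b c d e f g h
  ─────────────────
8│♜ · ♝ ♛ · ♜ ♚ ·│8
7│♟ ♟ · ♟ · ♟ · ·│7
6│♗ · ♟ · · · · ·│6
5│· · · · · · · ♟│5
4│· · · ♙ · · · ♝│4
3│· · · ♔ ♙ ♕ · ·│3
2│♙ ♙ ♙ ♗ · · ♙ ♙│2
1│♖ · · · · · · ♖│1
  ─────────────────
  a b c d e f g h


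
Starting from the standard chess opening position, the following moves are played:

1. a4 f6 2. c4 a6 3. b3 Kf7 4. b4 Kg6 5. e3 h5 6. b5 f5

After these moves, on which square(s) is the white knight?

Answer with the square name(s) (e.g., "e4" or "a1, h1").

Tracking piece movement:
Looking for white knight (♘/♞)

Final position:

  a b c d e f g h
  ─────────────────
8│♜ ♞ ♝ ♛ · ♝ ♞ ♜│8
7│· ♟ ♟ ♟ ♟ · ♟ ·│7
6│♟ · · · · · ♚ ·│6
5│· ♙ · · · ♟ · ♟│5
4│♙ · ♙ · · · · ·│4
3│· · · · ♙ · · ·│3
2│· · · ♙ · ♙ ♙ ♙│2
1│♖ ♘ ♗ ♕ ♔ ♗ ♘ ♖│1
  ─────────────────
  a b c d e f g h


b1, g1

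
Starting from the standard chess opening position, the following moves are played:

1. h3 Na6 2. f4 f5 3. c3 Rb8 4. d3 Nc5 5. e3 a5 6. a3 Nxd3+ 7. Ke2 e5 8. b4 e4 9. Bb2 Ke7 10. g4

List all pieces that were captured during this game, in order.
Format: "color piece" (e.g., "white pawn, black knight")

Tracking captures:
  Nxd3+: captured white pawn

white pawn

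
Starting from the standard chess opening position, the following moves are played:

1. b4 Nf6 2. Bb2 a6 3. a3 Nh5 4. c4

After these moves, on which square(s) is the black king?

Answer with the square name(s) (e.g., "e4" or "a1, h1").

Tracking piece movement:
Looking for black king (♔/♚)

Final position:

  a b c d e f g h
  ─────────────────
8│♜ ♞ ♝ ♛ ♚ ♝ · ♜│8
7│· ♟ ♟ ♟ ♟ ♟ ♟ ♟│7
6│♟ · · · · · · ·│6
5│· · · · · · · ♞│5
4│· ♙ ♙ · · · · ·│4
3│♙ · · · · · · ·│3
2│· ♗ · ♙ ♙ ♙ ♙ ♙│2
1│♖ ♘ · ♕ ♔ ♗ ♘ ♖│1
  ─────────────────
  a b c d e f g h


e8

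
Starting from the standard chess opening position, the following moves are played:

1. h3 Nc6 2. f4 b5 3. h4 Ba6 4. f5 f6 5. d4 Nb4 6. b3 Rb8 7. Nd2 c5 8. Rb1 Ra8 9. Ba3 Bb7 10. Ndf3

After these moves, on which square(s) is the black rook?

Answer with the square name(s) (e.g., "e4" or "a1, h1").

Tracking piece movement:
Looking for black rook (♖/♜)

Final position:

  a b c d e f g h
  ─────────────────
8│♜ · · ♛ ♚ ♝ ♞ ♜│8
7│♟ ♝ · ♟ ♟ · ♟ ♟│7
6│· · · · · ♟ · ·│6
5│· ♟ ♟ · · ♙ · ·│5
4│· ♞ · ♙ · · · ♙│4
3│♗ ♙ · · · ♘ · ·│3
2│♙ · ♙ · ♙ · ♙ ·│2
1│· ♖ · ♕ ♔ ♗ ♘ ♖│1
  ─────────────────
  a b c d e f g h


a8, h8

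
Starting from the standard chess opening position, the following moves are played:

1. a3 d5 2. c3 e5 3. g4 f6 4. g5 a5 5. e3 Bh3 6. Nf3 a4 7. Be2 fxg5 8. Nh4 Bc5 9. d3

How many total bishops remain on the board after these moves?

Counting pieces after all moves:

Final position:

  a b c d e f g h
  ─────────────────
8│♜ ♞ · ♛ ♚ · ♞ ♜│8
7│· ♟ ♟ · · · ♟ ♟│7
6│· · · · · · · ·│6
5│· · ♝ ♟ ♟ · ♟ ·│5
4│♟ · · · · · · ♘│4
3│♙ · ♙ ♙ ♙ · · ♝│3
2│· ♙ · · ♗ ♙ · ♙│2
1│♖ ♘ ♗ ♕ ♔ · · ♖│1
  ─────────────────
  a b c d e f g h


4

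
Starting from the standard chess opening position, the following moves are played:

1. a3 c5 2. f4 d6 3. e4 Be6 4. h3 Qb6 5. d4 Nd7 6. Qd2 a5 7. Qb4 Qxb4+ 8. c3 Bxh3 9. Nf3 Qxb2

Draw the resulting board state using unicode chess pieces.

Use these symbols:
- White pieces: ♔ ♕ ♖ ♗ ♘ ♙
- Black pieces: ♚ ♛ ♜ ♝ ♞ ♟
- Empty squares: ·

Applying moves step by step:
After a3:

♜ ♞ ♝ ♛ ♚ ♝ ♞ ♜
♟ ♟ ♟ ♟ ♟ ♟ ♟ ♟
· · · · · · · ·
· · · · · · · ·
· · · · · · · ·
♙ · · · · · · ·
· ♙ ♙ ♙ ♙ ♙ ♙ ♙
♖ ♘ ♗ ♕ ♔ ♗ ♘ ♖


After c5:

♜ ♞ ♝ ♛ ♚ ♝ ♞ ♜
♟ ♟ · ♟ ♟ ♟ ♟ ♟
· · · · · · · ·
· · ♟ · · · · ·
· · · · · · · ·
♙ · · · · · · ·
· ♙ ♙ ♙ ♙ ♙ ♙ ♙
♖ ♘ ♗ ♕ ♔ ♗ ♘ ♖


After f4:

♜ ♞ ♝ ♛ ♚ ♝ ♞ ♜
♟ ♟ · ♟ ♟ ♟ ♟ ♟
· · · · · · · ·
· · ♟ · · · · ·
· · · · · ♙ · ·
♙ · · · · · · ·
· ♙ ♙ ♙ ♙ · ♙ ♙
♖ ♘ ♗ ♕ ♔ ♗ ♘ ♖


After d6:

♜ ♞ ♝ ♛ ♚ ♝ ♞ ♜
♟ ♟ · · ♟ ♟ ♟ ♟
· · · ♟ · · · ·
· · ♟ · · · · ·
· · · · · ♙ · ·
♙ · · · · · · ·
· ♙ ♙ ♙ ♙ · ♙ ♙
♖ ♘ ♗ ♕ ♔ ♗ ♘ ♖


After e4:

♜ ♞ ♝ ♛ ♚ ♝ ♞ ♜
♟ ♟ · · ♟ ♟ ♟ ♟
· · · ♟ · · · ·
· · ♟ · · · · ·
· · · · ♙ ♙ · ·
♙ · · · · · · ·
· ♙ ♙ ♙ · · ♙ ♙
♖ ♘ ♗ ♕ ♔ ♗ ♘ ♖


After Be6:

♜ ♞ · ♛ ♚ ♝ ♞ ♜
♟ ♟ · · ♟ ♟ ♟ ♟
· · · ♟ ♝ · · ·
· · ♟ · · · · ·
· · · · ♙ ♙ · ·
♙ · · · · · · ·
· ♙ ♙ ♙ · · ♙ ♙
♖ ♘ ♗ ♕ ♔ ♗ ♘ ♖


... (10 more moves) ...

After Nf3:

♜ · · · ♚ ♝ ♞ ♜
· ♟ · ♞ ♟ ♟ ♟ ♟
· · · ♟ · · · ·
♟ · ♟ · · · · ·
· ♛ · ♙ ♙ ♙ · ·
♙ · ♙ · · ♘ · ♝
· ♙ · · · · ♙ ·
♖ ♘ ♗ · ♔ ♗ · ♖


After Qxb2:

♜ · · · ♚ ♝ ♞ ♜
· ♟ · ♞ ♟ ♟ ♟ ♟
· · · ♟ · · · ·
♟ · ♟ · · · · ·
· · · ♙ ♙ ♙ · ·
♙ · ♙ · · ♘ · ♝
· ♛ · · · · ♙ ·
♖ ♘ ♗ · ♔ ♗ · ♖



  a b c d e f g h
  ─────────────────
8│♜ · · · ♚ ♝ ♞ ♜│8
7│· ♟ · ♞ ♟ ♟ ♟ ♟│7
6│· · · ♟ · · · ·│6
5│♟ · ♟ · · · · ·│5
4│· · · ♙ ♙ ♙ · ·│4
3│♙ · ♙ · · ♘ · ♝│3
2│· ♛ · · · · ♙ ·│2
1│♖ ♘ ♗ · ♔ ♗ · ♖│1
  ─────────────────
  a b c d e f g h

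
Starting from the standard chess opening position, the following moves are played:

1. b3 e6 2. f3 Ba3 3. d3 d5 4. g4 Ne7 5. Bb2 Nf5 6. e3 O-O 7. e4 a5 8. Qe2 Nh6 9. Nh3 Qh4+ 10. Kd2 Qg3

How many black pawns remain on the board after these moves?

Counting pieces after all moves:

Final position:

  a b c d e f g h
  ─────────────────
8│♜ ♞ ♝ · · ♜ ♚ ·│8
7│· ♟ ♟ · · ♟ ♟ ♟│7
6│· · · · ♟ · · ♞│6
5│♟ · · ♟ · · · ·│5
4│· · · · ♙ · ♙ ·│4
3│♝ ♙ · ♙ · ♙ ♛ ♘│3
2│♙ ♗ ♙ ♔ ♕ · · ♙│2
1│♖ ♘ · · · ♗ · ♖│1
  ─────────────────
  a b c d e f g h


8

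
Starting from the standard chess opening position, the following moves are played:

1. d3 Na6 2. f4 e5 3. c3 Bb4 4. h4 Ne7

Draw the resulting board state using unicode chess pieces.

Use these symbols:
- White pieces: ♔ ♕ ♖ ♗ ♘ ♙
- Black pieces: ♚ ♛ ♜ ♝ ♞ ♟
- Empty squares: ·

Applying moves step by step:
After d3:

♜ ♞ ♝ ♛ ♚ ♝ ♞ ♜
♟ ♟ ♟ ♟ ♟ ♟ ♟ ♟
· · · · · · · ·
· · · · · · · ·
· · · · · · · ·
· · · ♙ · · · ·
♙ ♙ ♙ · ♙ ♙ ♙ ♙
♖ ♘ ♗ ♕ ♔ ♗ ♘ ♖


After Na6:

♜ · ♝ ♛ ♚ ♝ ♞ ♜
♟ ♟ ♟ ♟ ♟ ♟ ♟ ♟
♞ · · · · · · ·
· · · · · · · ·
· · · · · · · ·
· · · ♙ · · · ·
♙ ♙ ♙ · ♙ ♙ ♙ ♙
♖ ♘ ♗ ♕ ♔ ♗ ♘ ♖


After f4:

♜ · ♝ ♛ ♚ ♝ ♞ ♜
♟ ♟ ♟ ♟ ♟ ♟ ♟ ♟
♞ · · · · · · ·
· · · · · · · ·
· · · · · ♙ · ·
· · · ♙ · · · ·
♙ ♙ ♙ · ♙ · ♙ ♙
♖ ♘ ♗ ♕ ♔ ♗ ♘ ♖


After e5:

♜ · ♝ ♛ ♚ ♝ ♞ ♜
♟ ♟ ♟ ♟ · ♟ ♟ ♟
♞ · · · · · · ·
· · · · ♟ · · ·
· · · · · ♙ · ·
· · · ♙ · · · ·
♙ ♙ ♙ · ♙ · ♙ ♙
♖ ♘ ♗ ♕ ♔ ♗ ♘ ♖


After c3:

♜ · ♝ ♛ ♚ ♝ ♞ ♜
♟ ♟ ♟ ♟ · ♟ ♟ ♟
♞ · · · · · · ·
· · · · ♟ · · ·
· · · · · ♙ · ·
· · ♙ ♙ · · · ·
♙ ♙ · · ♙ · ♙ ♙
♖ ♘ ♗ ♕ ♔ ♗ ♘ ♖


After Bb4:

♜ · ♝ ♛ ♚ · ♞ ♜
♟ ♟ ♟ ♟ · ♟ ♟ ♟
♞ · · · · · · ·
· · · · ♟ · · ·
· ♝ · · · ♙ · ·
· · ♙ ♙ · · · ·
♙ ♙ · · ♙ · ♙ ♙
♖ ♘ ♗ ♕ ♔ ♗ ♘ ♖


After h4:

♜ · ♝ ♛ ♚ · ♞ ♜
♟ ♟ ♟ ♟ · ♟ ♟ ♟
♞ · · · · · · ·
· · · · ♟ · · ·
· ♝ · · · ♙ · ♙
· · ♙ ♙ · · · ·
♙ ♙ · · ♙ · ♙ ·
♖ ♘ ♗ ♕ ♔ ♗ ♘ ♖


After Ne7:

♜ · ♝ ♛ ♚ · · ♜
♟ ♟ ♟ ♟ ♞ ♟ ♟ ♟
♞ · · · · · · ·
· · · · ♟ · · ·
· ♝ · · · ♙ · ♙
· · ♙ ♙ · · · ·
♙ ♙ · · ♙ · ♙ ·
♖ ♘ ♗ ♕ ♔ ♗ ♘ ♖



  a b c d e f g h
  ─────────────────
8│♜ · ♝ ♛ ♚ · · ♜│8
7│♟ ♟ ♟ ♟ ♞ ♟ ♟ ♟│7
6│♞ · · · · · · ·│6
5│· · · · ♟ · · ·│5
4│· ♝ · · · ♙ · ♙│4
3│· · ♙ ♙ · · · ·│3
2│♙ ♙ · · ♙ · ♙ ·│2
1│♖ ♘ ♗ ♕ ♔ ♗ ♘ ♖│1
  ─────────────────
  a b c d e f g h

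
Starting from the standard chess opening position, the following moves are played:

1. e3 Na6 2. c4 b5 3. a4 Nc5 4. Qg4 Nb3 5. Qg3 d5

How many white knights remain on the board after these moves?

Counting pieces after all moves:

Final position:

  a b c d e f g h
  ─────────────────
8│♜ · ♝ ♛ ♚ ♝ ♞ ♜│8
7│♟ · ♟ · ♟ ♟ ♟ ♟│7
6│· · · · · · · ·│6
5│· ♟ · ♟ · · · ·│5
4│♙ · ♙ · · · · ·│4
3│· ♞ · · ♙ · ♕ ·│3
2│· ♙ · ♙ · ♙ ♙ ♙│2
1│♖ ♘ ♗ · ♔ ♗ ♘ ♖│1
  ─────────────────
  a b c d e f g h


2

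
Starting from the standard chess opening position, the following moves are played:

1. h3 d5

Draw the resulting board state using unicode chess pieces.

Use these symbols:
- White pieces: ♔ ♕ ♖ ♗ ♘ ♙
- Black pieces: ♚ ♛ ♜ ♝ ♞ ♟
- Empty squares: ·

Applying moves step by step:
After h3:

♜ ♞ ♝ ♛ ♚ ♝ ♞ ♜
♟ ♟ ♟ ♟ ♟ ♟ ♟ ♟
· · · · · · · ·
· · · · · · · ·
· · · · · · · ·
· · · · · · · ♙
♙ ♙ ♙ ♙ ♙ ♙ ♙ ·
♖ ♘ ♗ ♕ ♔ ♗ ♘ ♖


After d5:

♜ ♞ ♝ ♛ ♚ ♝ ♞ ♜
♟ ♟ ♟ · ♟ ♟ ♟ ♟
· · · · · · · ·
· · · ♟ · · · ·
· · · · · · · ·
· · · · · · · ♙
♙ ♙ ♙ ♙ ♙ ♙ ♙ ·
♖ ♘ ♗ ♕ ♔ ♗ ♘ ♖



  a b c d e f g h
  ─────────────────
8│♜ ♞ ♝ ♛ ♚ ♝ ♞ ♜│8
7│♟ ♟ ♟ · ♟ ♟ ♟ ♟│7
6│· · · · · · · ·│6
5│· · · ♟ · · · ·│5
4│· · · · · · · ·│4
3│· · · · · · · ♙│3
2│♙ ♙ ♙ ♙ ♙ ♙ ♙ ·│2
1│♖ ♘ ♗ ♕ ♔ ♗ ♘ ♖│1
  ─────────────────
  a b c d e f g h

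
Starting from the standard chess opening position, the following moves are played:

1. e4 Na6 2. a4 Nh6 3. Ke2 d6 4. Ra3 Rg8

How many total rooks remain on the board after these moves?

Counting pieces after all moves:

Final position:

  a b c d e f g h
  ─────────────────
8│♜ · ♝ ♛ ♚ ♝ ♜ ·│8
7│♟ ♟ ♟ · ♟ ♟ ♟ ♟│7
6│♞ · · ♟ · · · ♞│6
5│· · · · · · · ·│5
4│♙ · · · ♙ · · ·│4
3│♖ · · · · · · ·│3
2│· ♙ ♙ ♙ ♔ ♙ ♙ ♙│2
1│· ♘ ♗ ♕ · ♗ ♘ ♖│1
  ─────────────────
  a b c d e f g h


4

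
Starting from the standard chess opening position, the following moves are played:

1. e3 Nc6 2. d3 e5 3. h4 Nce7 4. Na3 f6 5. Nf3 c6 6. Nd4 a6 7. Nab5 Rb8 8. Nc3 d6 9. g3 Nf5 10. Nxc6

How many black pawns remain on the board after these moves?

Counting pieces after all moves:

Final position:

  a b c d e f g h
  ─────────────────
8│· ♜ ♝ ♛ ♚ ♝ ♞ ♜│8
7│· ♟ · · · · ♟ ♟│7
6│♟ · ♘ ♟ · ♟ · ·│6
5│· · · · ♟ ♞ · ·│5
4│· · · · · · · ♙│4
3│· · ♘ ♙ ♙ · ♙ ·│3
2│♙ ♙ ♙ · · ♙ · ·│2
1│♖ · ♗ ♕ ♔ ♗ · ♖│1
  ─────────────────
  a b c d e f g h


7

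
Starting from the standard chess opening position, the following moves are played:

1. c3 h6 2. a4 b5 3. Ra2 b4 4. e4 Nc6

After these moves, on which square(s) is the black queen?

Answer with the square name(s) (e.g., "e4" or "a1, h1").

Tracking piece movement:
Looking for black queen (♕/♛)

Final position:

  a b c d e f g h
  ─────────────────
8│♜ · ♝ ♛ ♚ ♝ ♞ ♜│8
7│♟ · ♟ ♟ ♟ ♟ ♟ ·│7
6│· · ♞ · · · · ♟│6
5│· · · · · · · ·│5
4│♙ ♟ · · ♙ · · ·│4
3│· · ♙ · · · · ·│3
2│♖ ♙ · ♙ · ♙ ♙ ♙│2
1│· ♘ ♗ ♕ ♔ ♗ ♘ ♖│1
  ─────────────────
  a b c d e f g h


d8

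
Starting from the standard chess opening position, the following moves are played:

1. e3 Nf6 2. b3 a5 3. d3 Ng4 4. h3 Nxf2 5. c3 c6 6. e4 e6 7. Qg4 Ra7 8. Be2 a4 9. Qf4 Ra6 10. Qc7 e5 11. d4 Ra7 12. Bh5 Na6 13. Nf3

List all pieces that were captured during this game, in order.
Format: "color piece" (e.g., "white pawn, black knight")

Tracking captures:
  Nxf2: captured white pawn

white pawn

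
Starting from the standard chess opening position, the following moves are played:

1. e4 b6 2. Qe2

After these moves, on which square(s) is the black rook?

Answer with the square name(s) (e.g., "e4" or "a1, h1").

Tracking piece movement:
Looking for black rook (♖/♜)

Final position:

  a b c d e f g h
  ─────────────────
8│♜ ♞ ♝ ♛ ♚ ♝ ♞ ♜│8
7│♟ · ♟ ♟ ♟ ♟ ♟ ♟│7
6│· ♟ · · · · · ·│6
5│· · · · · · · ·│5
4│· · · · ♙ · · ·│4
3│· · · · · · · ·│3
2│♙ ♙ ♙ ♙ ♕ ♙ ♙ ♙│2
1│♖ ♘ ♗ · ♔ ♗ ♘ ♖│1
  ─────────────────
  a b c d e f g h


a8, h8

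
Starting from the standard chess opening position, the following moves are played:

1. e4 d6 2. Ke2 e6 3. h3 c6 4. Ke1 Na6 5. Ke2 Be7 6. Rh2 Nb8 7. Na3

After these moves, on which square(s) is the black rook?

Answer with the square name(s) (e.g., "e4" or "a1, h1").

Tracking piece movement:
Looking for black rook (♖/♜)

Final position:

  a b c d e f g h
  ─────────────────
8│♜ ♞ ♝ ♛ ♚ · ♞ ♜│8
7│♟ ♟ · · ♝ ♟ ♟ ♟│7
6│· · ♟ ♟ ♟ · · ·│6
5│· · · · · · · ·│5
4│· · · · ♙ · · ·│4
3│♘ · · · · · · ♙│3
2│♙ ♙ ♙ ♙ ♔ ♙ ♙ ♖│2
1│♖ · ♗ ♕ · ♗ ♘ ·│1
  ─────────────────
  a b c d e f g h


a8, h8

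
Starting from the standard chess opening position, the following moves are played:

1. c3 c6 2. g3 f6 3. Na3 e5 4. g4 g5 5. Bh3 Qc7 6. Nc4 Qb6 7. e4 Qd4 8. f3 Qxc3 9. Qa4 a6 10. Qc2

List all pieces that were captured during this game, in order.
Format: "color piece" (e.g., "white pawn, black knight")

Tracking captures:
  Qxc3: captured white pawn

white pawn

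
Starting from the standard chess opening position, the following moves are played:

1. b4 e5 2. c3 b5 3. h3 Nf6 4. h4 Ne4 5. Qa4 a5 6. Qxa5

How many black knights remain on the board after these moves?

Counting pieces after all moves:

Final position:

  a b c d e f g h
  ─────────────────
8│♜ ♞ ♝ ♛ ♚ ♝ · ♜│8
7│· · ♟ ♟ · ♟ ♟ ♟│7
6│· · · · · · · ·│6
5│♕ ♟ · · ♟ · · ·│5
4│· ♙ · · ♞ · · ♙│4
3│· · ♙ · · · · ·│3
2│♙ · · ♙ ♙ ♙ ♙ ·│2
1│♖ ♘ ♗ · ♔ ♗ ♘ ♖│1
  ─────────────────
  a b c d e f g h


2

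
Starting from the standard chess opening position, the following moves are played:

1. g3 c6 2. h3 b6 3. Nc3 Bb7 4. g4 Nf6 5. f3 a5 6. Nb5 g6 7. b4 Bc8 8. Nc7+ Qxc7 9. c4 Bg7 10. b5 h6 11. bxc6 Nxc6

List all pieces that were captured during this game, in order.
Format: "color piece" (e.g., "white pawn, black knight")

Tracking captures:
  Qxc7: captured white knight
  bxc6: captured black pawn
  Nxc6: captured white pawn

white knight, black pawn, white pawn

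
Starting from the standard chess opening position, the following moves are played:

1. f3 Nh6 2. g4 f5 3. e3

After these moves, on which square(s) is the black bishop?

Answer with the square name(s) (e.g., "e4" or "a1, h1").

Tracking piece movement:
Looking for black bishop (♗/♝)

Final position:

  a b c d e f g h
  ─────────────────
8│♜ ♞ ♝ ♛ ♚ ♝ · ♜│8
7│♟ ♟ ♟ ♟ ♟ · ♟ ♟│7
6│· · · · · · · ♞│6
5│· · · · · ♟ · ·│5
4│· · · · · · ♙ ·│4
3│· · · · ♙ ♙ · ·│3
2│♙ ♙ ♙ ♙ · · · ♙│2
1│♖ ♘ ♗ ♕ ♔ ♗ ♘ ♖│1
  ─────────────────
  a b c d e f g h


c8, f8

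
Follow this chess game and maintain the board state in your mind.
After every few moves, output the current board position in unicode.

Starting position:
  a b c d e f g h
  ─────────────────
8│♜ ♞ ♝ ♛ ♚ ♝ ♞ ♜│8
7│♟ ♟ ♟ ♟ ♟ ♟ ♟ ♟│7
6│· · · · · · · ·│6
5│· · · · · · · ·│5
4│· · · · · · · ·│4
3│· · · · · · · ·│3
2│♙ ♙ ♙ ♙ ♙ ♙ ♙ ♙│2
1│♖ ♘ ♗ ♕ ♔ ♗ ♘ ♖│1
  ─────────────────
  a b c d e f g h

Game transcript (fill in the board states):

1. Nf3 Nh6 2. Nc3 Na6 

  a b c d e f g h
  ─────────────────
8│♜ · ♝ ♛ ♚ ♝ · ♜│8
7│♟ ♟ ♟ ♟ ♟ ♟ ♟ ♟│7
6│♞ · · · · · · ♞│6
5│· · · · · · · ·│5
4│· · · · · · · ·│4
3│· · ♘ · · ♘ · ·│3
2│♙ ♙ ♙ ♙ ♙ ♙ ♙ ♙│2
1│♖ · ♗ ♕ ♔ ♗ · ♖│1
  ─────────────────
  a b c d e f g h

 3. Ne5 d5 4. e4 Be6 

  a b c d e f g h
  ─────────────────
8│♜ · · ♛ ♚ ♝ · ♜│8
7│♟ ♟ ♟ · ♟ ♟ ♟ ♟│7
6│♞ · · · ♝ · · ♞│6
5│· · · ♟ ♘ · · ·│5
4│· · · · ♙ · · ·│4
3│· · ♘ · · · · ·│3
2│♙ ♙ ♙ ♙ · ♙ ♙ ♙│2
1│♖ · ♗ ♕ ♔ ♗ · ♖│1
  ─────────────────
  a b c d e f g h

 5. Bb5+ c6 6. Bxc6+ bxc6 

  a b c d e f g h
  ─────────────────
8│♜ · · ♛ ♚ ♝ · ♜│8
7│♟ · · · ♟ ♟ ♟ ♟│7
6│♞ · ♟ · ♝ · · ♞│6
5│· · · ♟ ♘ · · ·│5
4│· · · · ♙ · · ·│4
3│· · ♘ · · · · ·│3
2│♙ ♙ ♙ ♙ · ♙ ♙ ♙│2
1│♖ · ♗ ♕ ♔ · · ♖│1
  ─────────────────
  a b c d e f g h

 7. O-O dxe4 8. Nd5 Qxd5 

  a b c d e f g h
  ─────────────────
8│♜ · · · ♚ ♝ · ♜│8
7│♟ · · · ♟ ♟ ♟ ♟│7
6│♞ · ♟ · ♝ · · ♞│6
5│· · · ♛ ♘ · · ·│5
4│· · · · ♟ · · ·│4
3│· · · · · · · ·│3
2│♙ ♙ ♙ ♙ · ♙ ♙ ♙│2
1│♖ · ♗ ♕ · ♖ ♔ ·│1
  ─────────────────
  a b c d e f g h

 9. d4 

  a b c d e f g h
  ─────────────────
8│♜ · · · ♚ ♝ · ♜│8
7│♟ · · · ♟ ♟ ♟ ♟│7
6│♞ · ♟ · ♝ · · ♞│6
5│· · · ♛ ♘ · · ·│5
4│· · · ♙ ♟ · · ·│4
3│· · · · · · · ·│3
2│♙ ♙ ♙ · · ♙ ♙ ♙│2
1│♖ · ♗ ♕ · ♖ ♔ ·│1
  ─────────────────
  a b c d e f g h


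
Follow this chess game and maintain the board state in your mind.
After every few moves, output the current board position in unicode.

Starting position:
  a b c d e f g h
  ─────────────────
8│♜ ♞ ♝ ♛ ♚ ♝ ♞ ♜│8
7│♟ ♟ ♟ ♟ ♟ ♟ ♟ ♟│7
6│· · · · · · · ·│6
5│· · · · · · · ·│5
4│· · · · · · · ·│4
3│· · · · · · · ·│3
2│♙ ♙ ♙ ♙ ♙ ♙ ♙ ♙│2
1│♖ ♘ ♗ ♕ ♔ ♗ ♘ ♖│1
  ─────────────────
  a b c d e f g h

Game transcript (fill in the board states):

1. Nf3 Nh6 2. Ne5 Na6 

  a b c d e f g h
  ─────────────────
8│♜ · ♝ ♛ ♚ ♝ · ♜│8
7│♟ ♟ ♟ ♟ ♟ ♟ ♟ ♟│7
6│♞ · · · · · · ♞│6
5│· · · · ♘ · · ·│5
4│· · · · · · · ·│4
3│· · · · · · · ·│3
2│♙ ♙ ♙ ♙ ♙ ♙ ♙ ♙│2
1│♖ ♘ ♗ ♕ ♔ ♗ · ♖│1
  ─────────────────
  a b c d e f g h

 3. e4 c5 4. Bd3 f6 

  a b c d e f g h
  ─────────────────
8│♜ · ♝ ♛ ♚ ♝ · ♜│8
7│♟ ♟ · ♟ ♟ · ♟ ♟│7
6│♞ · · · · ♟ · ♞│6
5│· · ♟ · ♘ · · ·│5
4│· · · · ♙ · · ·│4
3│· · · ♗ · · · ·│3
2│♙ ♙ ♙ ♙ · ♙ ♙ ♙│2
1│♖ ♘ ♗ ♕ ♔ · · ♖│1
  ─────────────────
  a b c d e f g h

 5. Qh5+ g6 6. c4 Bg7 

  a b c d e f g h
  ─────────────────
8│♜ · ♝ ♛ ♚ · · ♜│8
7│♟ ♟ · ♟ ♟ · ♝ ♟│7
6│♞ · · · · ♟ ♟ ♞│6
5│· · ♟ · ♘ · · ♕│5
4│· · ♙ · ♙ · · ·│4
3│· · · ♗ · · · ·│3
2│♙ ♙ · ♙ · ♙ ♙ ♙│2
1│♖ ♘ ♗ · ♔ · · ♖│1
  ─────────────────
  a b c d e f g h

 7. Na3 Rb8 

  a b c d e f g h
  ─────────────────
8│· ♜ ♝ ♛ ♚ · · ♜│8
7│♟ ♟ · ♟ ♟ · ♝ ♟│7
6│♞ · · · · ♟ ♟ ♞│6
5│· · ♟ · ♘ · · ♕│5
4│· · ♙ · ♙ · · ·│4
3│♘ · · ♗ · · · ·│3
2│♙ ♙ · ♙ · ♙ ♙ ♙│2
1│♖ · ♗ · ♔ · · ♖│1
  ─────────────────
  a b c d e f g h


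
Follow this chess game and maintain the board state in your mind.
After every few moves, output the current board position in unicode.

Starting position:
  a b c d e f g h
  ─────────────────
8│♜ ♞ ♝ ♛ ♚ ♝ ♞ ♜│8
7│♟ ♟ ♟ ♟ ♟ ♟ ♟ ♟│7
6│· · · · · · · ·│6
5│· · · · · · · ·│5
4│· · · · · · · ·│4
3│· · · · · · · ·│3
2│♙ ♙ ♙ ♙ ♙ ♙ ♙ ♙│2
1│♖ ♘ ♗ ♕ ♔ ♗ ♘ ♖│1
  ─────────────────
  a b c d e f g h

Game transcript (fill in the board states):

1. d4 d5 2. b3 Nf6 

  a b c d e f g h
  ─────────────────
8│♜ ♞ ♝ ♛ ♚ ♝ · ♜│8
7│♟ ♟ ♟ · ♟ ♟ ♟ ♟│7
6│· · · · · ♞ · ·│6
5│· · · ♟ · · · ·│5
4│· · · ♙ · · · ·│4
3│· ♙ · · · · · ·│3
2│♙ · ♙ · ♙ ♙ ♙ ♙│2
1│♖ ♘ ♗ ♕ ♔ ♗ ♘ ♖│1
  ─────────────────
  a b c d e f g h

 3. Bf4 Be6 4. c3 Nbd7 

  a b c d e f g h
  ─────────────────
8│♜ · · ♛ ♚ ♝ · ♜│8
7│♟ ♟ ♟ ♞ ♟ ♟ ♟ ♟│7
6│· · · · ♝ ♞ · ·│6
5│· · · ♟ · · · ·│5
4│· · · ♙ · ♗ · ·│4
3│· ♙ ♙ · · · · ·│3
2│♙ · · · ♙ ♙ ♙ ♙│2
1│♖ ♘ · ♕ ♔ ♗ ♘ ♖│1
  ─────────────────
  a b c d e f g h

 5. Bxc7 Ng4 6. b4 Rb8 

  a b c d e f g h
  ─────────────────
8│· ♜ · ♛ ♚ ♝ · ♜│8
7│♟ ♟ ♗ ♞ ♟ ♟ ♟ ♟│7
6│· · · · ♝ · · ·│6
5│· · · ♟ · · · ·│5
4│· ♙ · ♙ · · ♞ ·│4
3│· · ♙ · · · · ·│3
2│♙ · · · ♙ ♙ ♙ ♙│2
1│♖ ♘ · ♕ ♔ ♗ ♘ ♖│1
  ─────────────────
  a b c d e f g h

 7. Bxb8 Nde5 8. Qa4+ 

  a b c d e f g h
  ─────────────────
8│· ♗ · ♛ ♚ ♝ · ♜│8
7│♟ ♟ · · ♟ ♟ ♟ ♟│7
6│· · · · ♝ · · ·│6
5│· · · ♟ ♞ · · ·│5
4│♕ ♙ · ♙ · · ♞ ·│4
3│· · ♙ · · · · ·│3
2│♙ · · · ♙ ♙ ♙ ♙│2
1│♖ ♘ · · ♔ ♗ ♘ ♖│1
  ─────────────────
  a b c d e f g h


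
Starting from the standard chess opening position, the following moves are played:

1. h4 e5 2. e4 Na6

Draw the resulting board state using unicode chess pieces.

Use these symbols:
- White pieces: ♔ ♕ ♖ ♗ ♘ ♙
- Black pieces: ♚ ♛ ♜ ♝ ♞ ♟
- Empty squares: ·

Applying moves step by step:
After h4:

♜ ♞ ♝ ♛ ♚ ♝ ♞ ♜
♟ ♟ ♟ ♟ ♟ ♟ ♟ ♟
· · · · · · · ·
· · · · · · · ·
· · · · · · · ♙
· · · · · · · ·
♙ ♙ ♙ ♙ ♙ ♙ ♙ ·
♖ ♘ ♗ ♕ ♔ ♗ ♘ ♖


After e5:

♜ ♞ ♝ ♛ ♚ ♝ ♞ ♜
♟ ♟ ♟ ♟ · ♟ ♟ ♟
· · · · · · · ·
· · · · ♟ · · ·
· · · · · · · ♙
· · · · · · · ·
♙ ♙ ♙ ♙ ♙ ♙ ♙ ·
♖ ♘ ♗ ♕ ♔ ♗ ♘ ♖


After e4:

♜ ♞ ♝ ♛ ♚ ♝ ♞ ♜
♟ ♟ ♟ ♟ · ♟ ♟ ♟
· · · · · · · ·
· · · · ♟ · · ·
· · · · ♙ · · ♙
· · · · · · · ·
♙ ♙ ♙ ♙ · ♙ ♙ ·
♖ ♘ ♗ ♕ ♔ ♗ ♘ ♖


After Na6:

♜ · ♝ ♛ ♚ ♝ ♞ ♜
♟ ♟ ♟ ♟ · ♟ ♟ ♟
♞ · · · · · · ·
· · · · ♟ · · ·
· · · · ♙ · · ♙
· · · · · · · ·
♙ ♙ ♙ ♙ · ♙ ♙ ·
♖ ♘ ♗ ♕ ♔ ♗ ♘ ♖



  a b c d e f g h
  ─────────────────
8│♜ · ♝ ♛ ♚ ♝ ♞ ♜│8
7│♟ ♟ ♟ ♟ · ♟ ♟ ♟│7
6│♞ · · · · · · ·│6
5│· · · · ♟ · · ·│5
4│· · · · ♙ · · ♙│4
3│· · · · · · · ·│3
2│♙ ♙ ♙ ♙ · ♙ ♙ ·│2
1│♖ ♘ ♗ ♕ ♔ ♗ ♘ ♖│1
  ─────────────────
  a b c d e f g h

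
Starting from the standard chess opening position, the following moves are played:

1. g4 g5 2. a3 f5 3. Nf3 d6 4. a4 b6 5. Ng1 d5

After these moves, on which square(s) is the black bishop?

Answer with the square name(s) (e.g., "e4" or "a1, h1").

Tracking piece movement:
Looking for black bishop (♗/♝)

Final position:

  a b c d e f g h
  ─────────────────
8│♜ ♞ ♝ ♛ ♚ ♝ ♞ ♜│8
7│♟ · ♟ · ♟ · · ♟│7
6│· ♟ · · · · · ·│6
5│· · · ♟ · ♟ ♟ ·│5
4│♙ · · · · · ♙ ·│4
3│· · · · · · · ·│3
2│· ♙ ♙ ♙ ♙ ♙ · ♙│2
1│♖ ♘ ♗ ♕ ♔ ♗ ♘ ♖│1
  ─────────────────
  a b c d e f g h


c8, f8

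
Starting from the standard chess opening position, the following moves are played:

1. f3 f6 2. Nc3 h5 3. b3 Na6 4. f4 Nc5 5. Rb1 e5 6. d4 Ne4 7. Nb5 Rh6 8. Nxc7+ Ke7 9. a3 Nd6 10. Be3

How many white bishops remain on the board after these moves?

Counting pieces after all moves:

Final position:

  a b c d e f g h
  ─────────────────
8│♜ · ♝ ♛ · ♝ ♞ ·│8
7│♟ ♟ ♘ ♟ ♚ · ♟ ·│7
6│· · · ♞ · ♟ · ♜│6
5│· · · · ♟ · · ♟│5
4│· · · ♙ · ♙ · ·│4
3│♙ ♙ · · ♗ · · ·│3
2│· · ♙ · ♙ · ♙ ♙│2
1│· ♖ · ♕ ♔ ♗ ♘ ♖│1
  ─────────────────
  a b c d e f g h


2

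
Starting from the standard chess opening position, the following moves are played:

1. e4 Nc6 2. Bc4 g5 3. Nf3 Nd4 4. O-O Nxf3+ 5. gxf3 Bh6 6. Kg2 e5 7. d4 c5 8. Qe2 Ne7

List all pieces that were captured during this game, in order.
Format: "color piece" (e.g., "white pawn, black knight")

Tracking captures:
  Nxf3+: captured white knight
  gxf3: captured black knight

white knight, black knight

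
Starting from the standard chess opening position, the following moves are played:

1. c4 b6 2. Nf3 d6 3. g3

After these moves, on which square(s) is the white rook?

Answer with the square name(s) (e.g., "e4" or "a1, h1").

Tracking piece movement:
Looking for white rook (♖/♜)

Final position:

  a b c d e f g h
  ─────────────────
8│♜ ♞ ♝ ♛ ♚ ♝ ♞ ♜│8
7│♟ · ♟ · ♟ ♟ ♟ ♟│7
6│· ♟ · ♟ · · · ·│6
5│· · · · · · · ·│5
4│· · ♙ · · · · ·│4
3│· · · · · ♘ ♙ ·│3
2│♙ ♙ · ♙ ♙ ♙ · ♙│2
1│♖ ♘ ♗ ♕ ♔ ♗ · ♖│1
  ─────────────────
  a b c d e f g h


a1, h1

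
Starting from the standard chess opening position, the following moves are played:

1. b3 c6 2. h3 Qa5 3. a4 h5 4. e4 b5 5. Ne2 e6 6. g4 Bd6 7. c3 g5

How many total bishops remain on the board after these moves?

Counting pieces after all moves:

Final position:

  a b c d e f g h
  ─────────────────
8│♜ ♞ ♝ · ♚ · ♞ ♜│8
7│♟ · · ♟ · ♟ · ·│7
6│· · ♟ ♝ ♟ · · ·│6
5│♛ ♟ · · · · ♟ ♟│5
4│♙ · · · ♙ · ♙ ·│4
3│· ♙ ♙ · · · · ♙│3
2│· · · ♙ ♘ ♙ · ·│2
1│♖ ♘ ♗ ♕ ♔ ♗ · ♖│1
  ─────────────────
  a b c d e f g h


4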